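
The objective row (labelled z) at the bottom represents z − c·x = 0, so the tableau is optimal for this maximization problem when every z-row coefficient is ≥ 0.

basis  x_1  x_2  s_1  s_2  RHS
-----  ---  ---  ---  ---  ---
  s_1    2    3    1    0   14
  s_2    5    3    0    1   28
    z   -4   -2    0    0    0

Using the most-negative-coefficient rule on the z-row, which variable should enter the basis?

Negative z-row entries: x_1: -4, x_2: -2.
The most negative is -4 in column x_1, so x_1 enters.

x_1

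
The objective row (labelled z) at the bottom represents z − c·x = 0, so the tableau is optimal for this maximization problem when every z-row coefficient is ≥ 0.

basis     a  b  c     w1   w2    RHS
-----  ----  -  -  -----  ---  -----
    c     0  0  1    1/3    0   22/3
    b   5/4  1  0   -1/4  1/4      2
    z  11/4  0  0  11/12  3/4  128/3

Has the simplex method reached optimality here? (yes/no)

yes

Every z-row coefficient is ≥ 0, so the tableau is optimal.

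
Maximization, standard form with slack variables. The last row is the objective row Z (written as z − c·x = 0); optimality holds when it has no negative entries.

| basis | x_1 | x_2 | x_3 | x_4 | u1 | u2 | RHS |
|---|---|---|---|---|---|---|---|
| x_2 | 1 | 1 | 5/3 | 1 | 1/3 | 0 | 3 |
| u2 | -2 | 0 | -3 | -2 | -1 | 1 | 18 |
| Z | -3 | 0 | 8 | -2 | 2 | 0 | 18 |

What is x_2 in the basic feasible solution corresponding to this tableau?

x_2 is basic (row 1); its value is the RHS of that row, 3.

3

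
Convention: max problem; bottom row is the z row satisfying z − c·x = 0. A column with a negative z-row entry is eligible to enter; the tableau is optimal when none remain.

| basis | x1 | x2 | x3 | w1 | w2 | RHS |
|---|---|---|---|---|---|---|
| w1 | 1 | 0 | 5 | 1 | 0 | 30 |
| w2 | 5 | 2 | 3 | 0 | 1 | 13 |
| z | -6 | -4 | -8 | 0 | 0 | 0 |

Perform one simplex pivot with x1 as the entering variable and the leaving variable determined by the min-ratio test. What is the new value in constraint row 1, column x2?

-2/5

Ratio test on column x1 — row 1: 30/1 = 30; row 2: 13/5 = 13/5. Minimum is 13/5 at row 2 (w2 leaves); pivot element 5.
Divide row 2 by 5; eliminate column x1 from the other rows.
Row 1 update in column x2: 0 − 1·(2/5) = -2/5.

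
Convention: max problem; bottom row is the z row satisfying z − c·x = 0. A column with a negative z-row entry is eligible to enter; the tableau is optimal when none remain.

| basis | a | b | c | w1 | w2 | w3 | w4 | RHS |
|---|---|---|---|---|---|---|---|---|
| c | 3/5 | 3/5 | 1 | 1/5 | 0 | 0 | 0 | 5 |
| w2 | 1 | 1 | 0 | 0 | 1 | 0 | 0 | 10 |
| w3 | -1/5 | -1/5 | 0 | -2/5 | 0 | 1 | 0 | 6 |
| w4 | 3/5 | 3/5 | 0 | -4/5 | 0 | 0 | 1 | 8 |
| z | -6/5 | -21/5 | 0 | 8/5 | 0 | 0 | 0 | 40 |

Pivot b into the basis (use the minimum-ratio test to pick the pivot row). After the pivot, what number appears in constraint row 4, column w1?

Ratio test on column b — row 1: 5/(3/5) = 25/3; row 2: 10/1 = 10; row 3: entry -1/5 ≤ 0; row 4: 8/(3/5) = 40/3. Minimum is 25/3 at row 1 (c leaves); pivot element 3/5.
Divide row 1 by 3/5; eliminate column b from the other rows.
Row 4 update in column w1: -4/5 − (3/5)·(1/3) = -1.

-1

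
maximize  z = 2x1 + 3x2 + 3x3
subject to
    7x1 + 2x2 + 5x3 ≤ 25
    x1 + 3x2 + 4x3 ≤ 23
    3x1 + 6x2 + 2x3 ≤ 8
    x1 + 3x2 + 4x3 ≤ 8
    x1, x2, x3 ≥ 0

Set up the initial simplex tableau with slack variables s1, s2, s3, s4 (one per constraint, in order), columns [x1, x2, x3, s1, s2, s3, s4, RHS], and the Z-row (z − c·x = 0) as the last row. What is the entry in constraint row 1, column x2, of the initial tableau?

Constraint 1 has coefficient 2 on x2.

2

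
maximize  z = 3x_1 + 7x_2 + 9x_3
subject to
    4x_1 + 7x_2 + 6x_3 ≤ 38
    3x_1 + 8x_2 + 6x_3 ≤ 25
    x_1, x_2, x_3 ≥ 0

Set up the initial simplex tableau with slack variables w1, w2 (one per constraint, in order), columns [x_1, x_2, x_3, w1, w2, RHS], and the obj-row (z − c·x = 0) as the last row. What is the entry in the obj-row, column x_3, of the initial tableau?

The obj-row carries the negated objective coefficients: the x_3 entry is -9.

-9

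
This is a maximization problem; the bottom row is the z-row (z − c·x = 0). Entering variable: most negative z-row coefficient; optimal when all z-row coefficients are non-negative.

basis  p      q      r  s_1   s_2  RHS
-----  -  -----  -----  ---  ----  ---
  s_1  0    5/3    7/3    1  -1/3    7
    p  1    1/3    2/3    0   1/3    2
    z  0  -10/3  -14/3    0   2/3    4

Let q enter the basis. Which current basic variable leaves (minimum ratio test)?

s_1

Column q entries and ratios — s_1: 7/(5/3) = 21/5; p: 2/(1/3) = 6.
Smallest ratio is 21/5 in the row of s_1, so s_1 leaves.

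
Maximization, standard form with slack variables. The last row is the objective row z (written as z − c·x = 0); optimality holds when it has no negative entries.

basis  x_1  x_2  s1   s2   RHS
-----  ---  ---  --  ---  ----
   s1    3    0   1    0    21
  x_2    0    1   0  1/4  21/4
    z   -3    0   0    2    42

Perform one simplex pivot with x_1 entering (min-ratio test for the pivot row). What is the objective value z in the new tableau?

Ratio test on column x_1 — row 1: 21/3 = 7; row 2: entry 0 ≤ 0. Minimum is 7 at row 1 (s1 leaves); pivot element 3.
Pivot on row 1; the z-row RHS becomes 42 − (-3)·7 = 63.

63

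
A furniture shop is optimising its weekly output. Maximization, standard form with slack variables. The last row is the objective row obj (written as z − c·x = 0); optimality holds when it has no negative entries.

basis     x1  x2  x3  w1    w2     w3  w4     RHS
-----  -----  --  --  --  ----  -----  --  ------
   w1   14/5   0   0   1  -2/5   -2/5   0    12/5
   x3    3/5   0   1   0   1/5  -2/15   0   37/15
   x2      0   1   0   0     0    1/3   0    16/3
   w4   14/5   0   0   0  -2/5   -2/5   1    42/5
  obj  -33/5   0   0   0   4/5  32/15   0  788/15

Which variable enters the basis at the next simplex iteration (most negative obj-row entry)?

x1

Negative obj-row entries: x1: -33/5.
The most negative is -33/5 in column x1, so x1 enters.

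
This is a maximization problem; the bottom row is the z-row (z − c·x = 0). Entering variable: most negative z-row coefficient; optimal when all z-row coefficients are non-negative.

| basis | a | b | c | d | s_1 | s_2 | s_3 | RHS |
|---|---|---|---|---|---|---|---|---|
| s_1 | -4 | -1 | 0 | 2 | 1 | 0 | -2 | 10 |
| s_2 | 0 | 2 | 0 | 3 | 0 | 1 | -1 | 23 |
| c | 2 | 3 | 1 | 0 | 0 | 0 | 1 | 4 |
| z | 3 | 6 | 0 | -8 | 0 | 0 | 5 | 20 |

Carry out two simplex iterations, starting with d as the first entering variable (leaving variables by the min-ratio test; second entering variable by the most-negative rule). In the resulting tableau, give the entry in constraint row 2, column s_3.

Ratio test on column d — row 1: 10/2 = 5; row 2: 23/3 = 23/3; row 3: entry 0 ≤ 0. Minimum is 5 at row 1 (s_1 leaves); pivot element 2.
Divide row 1 by 2; eliminate column d from the other rows.
Second iteration: most negative z-row entry is -13 in column a, so a enters.
Ratio test on column a — row 1: entry -2 ≤ 0; row 2: 8/6 = 4/3; row 3: 4/2 = 2. Minimum is 4/3 at row 2 (s_2 leaves); pivot element 6.
Divide row 2 by 6; eliminate column a from the other rows.
After both pivots, the entry at constraint row 2, column s_3 is 1/3.

1/3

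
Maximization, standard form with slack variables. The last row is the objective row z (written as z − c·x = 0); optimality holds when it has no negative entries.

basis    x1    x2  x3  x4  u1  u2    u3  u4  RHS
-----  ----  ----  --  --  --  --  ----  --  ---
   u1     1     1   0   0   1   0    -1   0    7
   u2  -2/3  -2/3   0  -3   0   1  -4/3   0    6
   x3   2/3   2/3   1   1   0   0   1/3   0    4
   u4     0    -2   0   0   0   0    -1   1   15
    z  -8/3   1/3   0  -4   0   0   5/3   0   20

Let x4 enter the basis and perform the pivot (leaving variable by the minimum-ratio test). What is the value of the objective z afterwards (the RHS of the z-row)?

36

Ratio test on column x4 — row 1: entry 0 ≤ 0; row 2: entry -3 ≤ 0; row 3: 4/1 = 4; row 4: entry 0 ≤ 0. Minimum is 4 at row 3 (x3 leaves); pivot element 1.
Pivot on row 3; the z-row RHS becomes 20 − (-4)·4 = 36.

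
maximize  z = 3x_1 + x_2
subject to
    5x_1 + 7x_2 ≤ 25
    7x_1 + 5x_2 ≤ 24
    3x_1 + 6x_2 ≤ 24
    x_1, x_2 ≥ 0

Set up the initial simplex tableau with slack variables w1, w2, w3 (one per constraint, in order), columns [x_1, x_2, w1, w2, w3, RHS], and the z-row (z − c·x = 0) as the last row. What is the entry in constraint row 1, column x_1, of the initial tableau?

5

Constraint 1 has coefficient 5 on x_1.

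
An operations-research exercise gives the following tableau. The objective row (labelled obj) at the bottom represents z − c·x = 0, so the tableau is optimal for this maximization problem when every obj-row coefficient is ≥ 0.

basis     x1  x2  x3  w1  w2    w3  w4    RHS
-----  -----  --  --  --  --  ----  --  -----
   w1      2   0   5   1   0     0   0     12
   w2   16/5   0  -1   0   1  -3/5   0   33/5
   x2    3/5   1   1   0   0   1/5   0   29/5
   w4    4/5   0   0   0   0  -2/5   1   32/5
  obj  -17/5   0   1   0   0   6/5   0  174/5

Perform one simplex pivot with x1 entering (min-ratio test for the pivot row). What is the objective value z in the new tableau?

669/16

Ratio test on column x1 — row 1: 12/2 = 6; row 2: (33/5)/(16/5) = 33/16; row 3: (29/5)/(3/5) = 29/3; row 4: (32/5)/(4/5) = 8. Minimum is 33/16 at row 2 (w2 leaves); pivot element 16/5.
Pivot on row 2; the obj-row RHS becomes 174/5 − (-17/5)·(33/16) = 669/16.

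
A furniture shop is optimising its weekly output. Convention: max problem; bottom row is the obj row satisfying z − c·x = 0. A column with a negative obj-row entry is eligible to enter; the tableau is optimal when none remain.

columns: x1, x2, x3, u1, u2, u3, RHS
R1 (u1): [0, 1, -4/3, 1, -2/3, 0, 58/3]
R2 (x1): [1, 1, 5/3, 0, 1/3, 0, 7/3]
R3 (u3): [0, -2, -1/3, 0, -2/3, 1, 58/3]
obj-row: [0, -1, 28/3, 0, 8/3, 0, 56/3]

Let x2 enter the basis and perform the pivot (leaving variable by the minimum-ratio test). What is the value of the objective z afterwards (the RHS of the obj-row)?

Ratio test on column x2 — row 1: (58/3)/1 = 58/3; row 2: (7/3)/1 = 7/3; row 3: entry -2 ≤ 0. Minimum is 7/3 at row 2 (x1 leaves); pivot element 1.
Pivot on row 2; the obj-row RHS becomes 56/3 − (-1)·(7/3) = 21.

21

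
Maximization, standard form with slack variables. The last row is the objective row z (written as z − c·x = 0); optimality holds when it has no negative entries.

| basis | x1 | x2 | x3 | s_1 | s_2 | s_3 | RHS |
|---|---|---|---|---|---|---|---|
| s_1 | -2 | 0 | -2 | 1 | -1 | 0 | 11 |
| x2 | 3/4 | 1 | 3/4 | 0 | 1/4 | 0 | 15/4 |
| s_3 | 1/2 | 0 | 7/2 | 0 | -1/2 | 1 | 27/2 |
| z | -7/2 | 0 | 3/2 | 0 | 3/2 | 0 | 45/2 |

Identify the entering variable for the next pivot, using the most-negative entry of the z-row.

x1

Negative z-row entries: x1: -7/2.
The most negative is -7/2 in column x1, so x1 enters.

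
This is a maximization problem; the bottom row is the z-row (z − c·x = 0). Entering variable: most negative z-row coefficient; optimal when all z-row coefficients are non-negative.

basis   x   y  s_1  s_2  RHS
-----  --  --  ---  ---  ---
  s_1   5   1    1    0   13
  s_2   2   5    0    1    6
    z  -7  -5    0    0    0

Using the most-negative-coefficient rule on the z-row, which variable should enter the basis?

Negative z-row entries: x: -7, y: -5.
The most negative is -7 in column x, so x enters.

x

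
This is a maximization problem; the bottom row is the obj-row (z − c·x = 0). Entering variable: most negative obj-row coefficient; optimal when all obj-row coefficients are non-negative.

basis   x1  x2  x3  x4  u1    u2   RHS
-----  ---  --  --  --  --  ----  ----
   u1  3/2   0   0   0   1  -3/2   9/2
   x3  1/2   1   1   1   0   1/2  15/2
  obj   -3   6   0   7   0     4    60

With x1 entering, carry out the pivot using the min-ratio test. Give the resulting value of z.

Ratio test on column x1 — row 1: (9/2)/(3/2) = 3; row 2: (15/2)/(1/2) = 15. Minimum is 3 at row 1 (u1 leaves); pivot element 3/2.
Pivot on row 1; the obj-row RHS becomes 60 − (-3)·3 = 69.

69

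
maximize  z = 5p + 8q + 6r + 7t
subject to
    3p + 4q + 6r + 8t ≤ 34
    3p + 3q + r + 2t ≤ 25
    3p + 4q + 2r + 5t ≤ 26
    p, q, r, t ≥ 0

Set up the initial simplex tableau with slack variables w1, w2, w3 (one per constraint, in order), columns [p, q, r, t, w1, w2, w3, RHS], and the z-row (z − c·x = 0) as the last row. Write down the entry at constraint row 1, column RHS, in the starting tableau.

The RHS of constraint 1 is b_1 = 34.

34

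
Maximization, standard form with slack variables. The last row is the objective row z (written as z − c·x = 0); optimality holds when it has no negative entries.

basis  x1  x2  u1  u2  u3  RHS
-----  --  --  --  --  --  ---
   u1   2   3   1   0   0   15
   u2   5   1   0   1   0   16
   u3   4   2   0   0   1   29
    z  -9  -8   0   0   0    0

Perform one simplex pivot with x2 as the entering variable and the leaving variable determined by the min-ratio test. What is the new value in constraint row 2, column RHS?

11

Ratio test on column x2 — row 1: 15/3 = 5; row 2: 16/1 = 16; row 3: 29/2 = 29/2. Minimum is 5 at row 1 (u1 leaves); pivot element 3.
Divide row 1 by 3; eliminate column x2 from the other rows.
Row 2 update in column RHS: 16 − 1·5 = 11.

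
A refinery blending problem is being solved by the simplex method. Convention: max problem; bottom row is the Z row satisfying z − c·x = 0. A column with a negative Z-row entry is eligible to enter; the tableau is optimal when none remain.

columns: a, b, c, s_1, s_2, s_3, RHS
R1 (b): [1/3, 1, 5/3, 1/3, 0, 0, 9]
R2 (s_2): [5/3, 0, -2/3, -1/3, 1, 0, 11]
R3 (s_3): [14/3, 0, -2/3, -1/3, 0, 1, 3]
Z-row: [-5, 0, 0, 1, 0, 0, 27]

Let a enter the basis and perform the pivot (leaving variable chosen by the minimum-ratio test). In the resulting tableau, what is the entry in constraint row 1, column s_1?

5/14

Ratio test on column a — row 1: 9/(1/3) = 27; row 2: 11/(5/3) = 33/5; row 3: 3/(14/3) = 9/14. Minimum is 9/14 at row 3 (s_3 leaves); pivot element 14/3.
Divide row 3 by 14/3; eliminate column a from the other rows.
Row 1 update in column s_1: 1/3 − (1/3)·(-1/14) = 5/14.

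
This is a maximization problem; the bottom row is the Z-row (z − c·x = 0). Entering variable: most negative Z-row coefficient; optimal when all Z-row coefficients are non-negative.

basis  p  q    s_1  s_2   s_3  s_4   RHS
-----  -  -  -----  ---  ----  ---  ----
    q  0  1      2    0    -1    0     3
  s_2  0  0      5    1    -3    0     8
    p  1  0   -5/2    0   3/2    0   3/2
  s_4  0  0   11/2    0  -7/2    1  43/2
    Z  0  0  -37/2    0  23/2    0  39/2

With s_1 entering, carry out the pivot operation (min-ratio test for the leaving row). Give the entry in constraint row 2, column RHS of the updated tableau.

1/2

Ratio test on column s_1 — row 1: 3/2 = 3/2; row 2: 8/5 = 8/5; row 3: entry -5/2 ≤ 0; row 4: (43/2)/(11/2) = 43/11. Minimum is 3/2 at row 1 (q leaves); pivot element 2.
Divide row 1 by 2; eliminate column s_1 from the other rows.
Row 2 update in column RHS: 8 − 5·(3/2) = 1/2.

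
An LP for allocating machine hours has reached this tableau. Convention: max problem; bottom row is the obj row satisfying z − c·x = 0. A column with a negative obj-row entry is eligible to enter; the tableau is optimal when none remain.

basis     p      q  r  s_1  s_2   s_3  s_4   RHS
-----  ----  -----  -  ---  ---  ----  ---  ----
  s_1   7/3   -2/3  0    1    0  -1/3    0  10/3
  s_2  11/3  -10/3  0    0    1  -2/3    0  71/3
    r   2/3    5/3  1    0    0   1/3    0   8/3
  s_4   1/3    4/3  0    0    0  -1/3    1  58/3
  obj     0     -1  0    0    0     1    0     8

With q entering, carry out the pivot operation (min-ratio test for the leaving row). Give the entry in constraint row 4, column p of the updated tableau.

Ratio test on column q — row 1: entry -2/3 ≤ 0; row 2: entry -10/3 ≤ 0; row 3: (8/3)/(5/3) = 8/5; row 4: (58/3)/(4/3) = 29/2. Minimum is 8/5 at row 3 (r leaves); pivot element 5/3.
Divide row 3 by 5/3; eliminate column q from the other rows.
Row 4 update in column p: 1/3 − (4/3)·(2/5) = -1/5.

-1/5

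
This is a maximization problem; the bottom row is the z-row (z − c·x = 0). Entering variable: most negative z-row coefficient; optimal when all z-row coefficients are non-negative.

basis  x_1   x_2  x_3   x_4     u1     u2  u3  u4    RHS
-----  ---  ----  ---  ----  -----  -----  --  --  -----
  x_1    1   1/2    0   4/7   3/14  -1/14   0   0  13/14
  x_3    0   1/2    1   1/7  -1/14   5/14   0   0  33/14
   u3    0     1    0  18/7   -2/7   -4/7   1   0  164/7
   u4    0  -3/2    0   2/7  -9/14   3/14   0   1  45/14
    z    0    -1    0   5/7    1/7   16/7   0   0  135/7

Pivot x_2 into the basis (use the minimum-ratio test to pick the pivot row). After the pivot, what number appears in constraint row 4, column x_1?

3

Ratio test on column x_2 — row 1: (13/14)/(1/2) = 13/7; row 2: (33/14)/(1/2) = 33/7; row 3: (164/7)/1 = 164/7; row 4: entry -3/2 ≤ 0. Minimum is 13/7 at row 1 (x_1 leaves); pivot element 1/2.
Divide row 1 by 1/2; eliminate column x_2 from the other rows.
Row 4 update in column x_1: 0 − (-3/2)·2 = 3.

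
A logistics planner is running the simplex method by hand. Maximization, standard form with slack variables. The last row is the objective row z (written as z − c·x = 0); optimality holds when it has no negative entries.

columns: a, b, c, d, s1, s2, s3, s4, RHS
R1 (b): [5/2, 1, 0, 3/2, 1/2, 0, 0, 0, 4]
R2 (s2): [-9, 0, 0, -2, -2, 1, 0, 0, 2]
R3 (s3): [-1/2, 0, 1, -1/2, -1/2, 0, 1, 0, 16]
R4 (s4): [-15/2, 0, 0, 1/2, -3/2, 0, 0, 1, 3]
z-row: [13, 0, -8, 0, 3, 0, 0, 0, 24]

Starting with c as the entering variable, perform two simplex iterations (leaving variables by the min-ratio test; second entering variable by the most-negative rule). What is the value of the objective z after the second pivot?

Ratio test on column c — row 1: entry 0 ≤ 0; row 2: entry 0 ≤ 0; row 3: 16/1 = 16; row 4: entry 0 ≤ 0. Minimum is 16 at row 3 (s3 leaves); pivot element 1.
Pivot on row 3; the z-row RHS becomes 24 − (-8)·16 = 152.
Next entering variable (most negative z-row entry -4): d.
Ratio test on column d — row 1: 4/(3/2) = 8/3; row 2: entry -2 ≤ 0; row 3: entry -1/2 ≤ 0; row 4: 3/(1/2) = 6. Minimum is 8/3 at row 1 (b leaves); pivot element 3/2.
After the second pivot the z-row RHS is 152 − (-4)·(8/3) = 488/3.

488/3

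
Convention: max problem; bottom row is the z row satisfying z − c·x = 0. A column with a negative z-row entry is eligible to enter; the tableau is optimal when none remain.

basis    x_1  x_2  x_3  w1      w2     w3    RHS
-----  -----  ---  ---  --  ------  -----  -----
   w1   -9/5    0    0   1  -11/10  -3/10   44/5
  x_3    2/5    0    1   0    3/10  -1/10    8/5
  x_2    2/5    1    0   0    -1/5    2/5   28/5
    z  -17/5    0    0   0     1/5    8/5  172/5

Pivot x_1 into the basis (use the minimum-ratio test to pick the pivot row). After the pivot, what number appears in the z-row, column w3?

3/4

Ratio test on column x_1 — row 1: entry -9/5 ≤ 0; row 2: (8/5)/(2/5) = 4; row 3: (28/5)/(2/5) = 14. Minimum is 4 at row 2 (x_3 leaves); pivot element 2/5.
Divide row 2 by 2/5; eliminate column x_1 from the other rows.
z-row update in column w3: 8/5 − (-17/5)·(-1/4) = 3/4.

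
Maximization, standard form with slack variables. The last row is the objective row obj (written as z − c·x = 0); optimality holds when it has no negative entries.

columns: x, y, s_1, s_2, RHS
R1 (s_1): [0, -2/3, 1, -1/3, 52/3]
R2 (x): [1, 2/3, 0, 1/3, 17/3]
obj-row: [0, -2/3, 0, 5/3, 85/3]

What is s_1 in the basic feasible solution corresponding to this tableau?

52/3

s_1 is basic (row 1); its value is the RHS of that row, 52/3.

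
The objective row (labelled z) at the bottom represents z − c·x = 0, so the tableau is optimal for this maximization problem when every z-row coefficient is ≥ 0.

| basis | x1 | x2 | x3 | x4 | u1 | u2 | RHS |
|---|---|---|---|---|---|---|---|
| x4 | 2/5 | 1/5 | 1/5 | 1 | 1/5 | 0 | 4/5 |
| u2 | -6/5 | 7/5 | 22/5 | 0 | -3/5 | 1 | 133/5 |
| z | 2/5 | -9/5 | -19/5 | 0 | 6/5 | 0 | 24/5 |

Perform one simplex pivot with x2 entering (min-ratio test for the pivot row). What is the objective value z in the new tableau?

Ratio test on column x2 — row 1: (4/5)/(1/5) = 4; row 2: (133/5)/(7/5) = 19. Minimum is 4 at row 1 (x4 leaves); pivot element 1/5.
Pivot on row 1; the z-row RHS becomes 24/5 − (-9/5)·4 = 12.

12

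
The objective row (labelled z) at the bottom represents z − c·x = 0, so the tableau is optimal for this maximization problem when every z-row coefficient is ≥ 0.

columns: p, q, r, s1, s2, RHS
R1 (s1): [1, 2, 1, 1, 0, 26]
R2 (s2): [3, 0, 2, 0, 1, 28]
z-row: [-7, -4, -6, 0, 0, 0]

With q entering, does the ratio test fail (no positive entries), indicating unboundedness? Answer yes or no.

no

Column q has positive entries in row(s) 1, so the ratio test bounds it — not unbounded.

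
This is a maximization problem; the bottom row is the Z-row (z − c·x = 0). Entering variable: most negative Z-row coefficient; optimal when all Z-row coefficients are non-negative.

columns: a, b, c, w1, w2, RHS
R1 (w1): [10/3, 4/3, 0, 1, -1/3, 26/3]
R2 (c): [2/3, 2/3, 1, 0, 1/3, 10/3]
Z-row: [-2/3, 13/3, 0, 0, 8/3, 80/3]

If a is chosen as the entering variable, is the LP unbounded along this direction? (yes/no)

no

Column a has positive entries in row(s) 1, 2, so the ratio test bounds it — not unbounded.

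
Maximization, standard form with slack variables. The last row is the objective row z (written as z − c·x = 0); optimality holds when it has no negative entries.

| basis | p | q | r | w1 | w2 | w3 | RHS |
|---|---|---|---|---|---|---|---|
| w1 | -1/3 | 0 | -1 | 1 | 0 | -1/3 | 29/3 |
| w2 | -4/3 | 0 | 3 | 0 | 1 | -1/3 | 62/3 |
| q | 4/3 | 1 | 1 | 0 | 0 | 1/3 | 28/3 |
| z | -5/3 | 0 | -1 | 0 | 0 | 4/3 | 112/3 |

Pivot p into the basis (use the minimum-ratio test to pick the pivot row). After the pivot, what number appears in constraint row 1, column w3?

-1/4

Ratio test on column p — row 1: entry -1/3 ≤ 0; row 2: entry -4/3 ≤ 0; row 3: (28/3)/(4/3) = 7. Minimum is 7 at row 3 (q leaves); pivot element 4/3.
Divide row 3 by 4/3; eliminate column p from the other rows.
Row 1 update in column w3: -1/3 − (-1/3)·(1/4) = -1/4.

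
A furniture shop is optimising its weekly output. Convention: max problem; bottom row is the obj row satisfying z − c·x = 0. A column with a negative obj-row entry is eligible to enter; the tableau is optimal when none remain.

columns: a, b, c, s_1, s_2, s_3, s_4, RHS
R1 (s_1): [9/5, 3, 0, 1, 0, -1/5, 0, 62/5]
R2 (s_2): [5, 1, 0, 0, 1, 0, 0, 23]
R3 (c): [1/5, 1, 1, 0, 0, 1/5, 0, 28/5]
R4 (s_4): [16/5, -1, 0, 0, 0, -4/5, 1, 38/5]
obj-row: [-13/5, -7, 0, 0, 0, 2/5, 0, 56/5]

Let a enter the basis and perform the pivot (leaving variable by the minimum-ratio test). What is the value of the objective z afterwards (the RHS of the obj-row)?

139/8

Ratio test on column a — row 1: (62/5)/(9/5) = 62/9; row 2: 23/5 = 23/5; row 3: (28/5)/(1/5) = 28; row 4: (38/5)/(16/5) = 19/8. Minimum is 19/8 at row 4 (s_4 leaves); pivot element 16/5.
Pivot on row 4; the obj-row RHS becomes 56/5 − (-13/5)·(19/8) = 139/8.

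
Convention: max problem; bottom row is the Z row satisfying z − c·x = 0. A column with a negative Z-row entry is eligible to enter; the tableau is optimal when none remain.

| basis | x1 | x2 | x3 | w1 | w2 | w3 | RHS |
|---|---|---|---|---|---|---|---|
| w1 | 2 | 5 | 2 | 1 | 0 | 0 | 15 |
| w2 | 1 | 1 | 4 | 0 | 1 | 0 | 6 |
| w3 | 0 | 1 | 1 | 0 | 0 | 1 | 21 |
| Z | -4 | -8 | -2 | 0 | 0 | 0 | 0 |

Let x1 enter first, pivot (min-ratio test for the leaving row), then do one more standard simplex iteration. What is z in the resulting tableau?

28

Ratio test on column x1 — row 1: 15/2 = 15/2; row 2: 6/1 = 6; row 3: entry 0 ≤ 0. Minimum is 6 at row 2 (w2 leaves); pivot element 1.
Pivot on row 2; the Z-row RHS becomes 0 − (-4)·6 = 24.
Next entering variable (most negative Z-row entry -4): x2.
Ratio test on column x2 — row 1: 3/3 = 1; row 2: 6/1 = 6; row 3: 21/1 = 21. Minimum is 1 at row 1 (w1 leaves); pivot element 3.
After the second pivot the Z-row RHS is 24 − (-4)·1 = 28.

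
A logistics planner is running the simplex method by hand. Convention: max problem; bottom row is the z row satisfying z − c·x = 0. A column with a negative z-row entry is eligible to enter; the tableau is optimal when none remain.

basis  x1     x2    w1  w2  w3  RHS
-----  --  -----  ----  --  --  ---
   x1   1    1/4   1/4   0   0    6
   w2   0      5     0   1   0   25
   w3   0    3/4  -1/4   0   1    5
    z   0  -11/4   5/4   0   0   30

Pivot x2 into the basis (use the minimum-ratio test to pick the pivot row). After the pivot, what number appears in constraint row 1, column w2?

-1/20

Ratio test on column x2 — row 1: 6/(1/4) = 24; row 2: 25/5 = 5; row 3: 5/(3/4) = 20/3. Minimum is 5 at row 2 (w2 leaves); pivot element 5.
Divide row 2 by 5; eliminate column x2 from the other rows.
Row 1 update in column w2: 0 − (1/4)·(1/5) = -1/20.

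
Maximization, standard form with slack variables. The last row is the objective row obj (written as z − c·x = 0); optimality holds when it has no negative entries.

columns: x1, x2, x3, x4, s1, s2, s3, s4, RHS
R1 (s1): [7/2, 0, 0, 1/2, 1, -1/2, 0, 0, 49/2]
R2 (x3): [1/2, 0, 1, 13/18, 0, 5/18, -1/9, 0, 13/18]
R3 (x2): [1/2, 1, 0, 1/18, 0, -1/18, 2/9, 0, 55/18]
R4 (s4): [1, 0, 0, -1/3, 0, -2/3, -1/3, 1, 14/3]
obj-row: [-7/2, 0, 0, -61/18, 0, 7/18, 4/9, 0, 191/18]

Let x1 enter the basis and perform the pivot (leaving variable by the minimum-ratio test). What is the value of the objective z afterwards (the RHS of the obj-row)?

Ratio test on column x1 — row 1: (49/2)/(7/2) = 7; row 2: (13/18)/(1/2) = 13/9; row 3: (55/18)/(1/2) = 55/9; row 4: (14/3)/1 = 14/3. Minimum is 13/9 at row 2 (x3 leaves); pivot element 1/2.
Pivot on row 2; the obj-row RHS becomes 191/18 − (-7/2)·(13/9) = 47/3.

47/3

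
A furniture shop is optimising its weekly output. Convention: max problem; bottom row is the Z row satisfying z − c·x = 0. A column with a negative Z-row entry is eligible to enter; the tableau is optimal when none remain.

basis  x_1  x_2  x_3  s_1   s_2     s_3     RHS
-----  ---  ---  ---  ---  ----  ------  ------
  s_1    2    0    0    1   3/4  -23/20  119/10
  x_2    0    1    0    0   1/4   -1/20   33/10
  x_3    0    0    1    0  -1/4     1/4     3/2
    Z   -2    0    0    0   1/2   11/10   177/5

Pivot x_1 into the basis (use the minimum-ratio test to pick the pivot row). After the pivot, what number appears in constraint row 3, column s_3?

Ratio test on column x_1 — row 1: (119/10)/2 = 119/20; row 2: entry 0 ≤ 0; row 3: entry 0 ≤ 0. Minimum is 119/20 at row 1 (s_1 leaves); pivot element 2.
Divide row 1 by 2; eliminate column x_1 from the other rows.
Row 3 update in column s_3: 1/4 − 0·(-23/40) = 1/4.

1/4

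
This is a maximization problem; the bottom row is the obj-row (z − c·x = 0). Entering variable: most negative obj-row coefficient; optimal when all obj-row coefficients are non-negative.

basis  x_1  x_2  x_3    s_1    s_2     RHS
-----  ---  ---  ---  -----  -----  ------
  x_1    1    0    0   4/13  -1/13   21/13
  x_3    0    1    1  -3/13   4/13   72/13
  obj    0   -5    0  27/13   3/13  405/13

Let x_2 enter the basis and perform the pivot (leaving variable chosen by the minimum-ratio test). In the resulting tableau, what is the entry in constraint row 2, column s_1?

Ratio test on column x_2 — row 1: entry 0 ≤ 0; row 2: (72/13)/1 = 72/13. Minimum is 72/13 at row 2 (x_3 leaves); pivot element 1.
Divide row 2 by 1; eliminate column x_2 from the other rows.
In the new row 2, the s_1 entry is the old entry divided by the pivot: (-3/13)/1 = -3/13.

-3/13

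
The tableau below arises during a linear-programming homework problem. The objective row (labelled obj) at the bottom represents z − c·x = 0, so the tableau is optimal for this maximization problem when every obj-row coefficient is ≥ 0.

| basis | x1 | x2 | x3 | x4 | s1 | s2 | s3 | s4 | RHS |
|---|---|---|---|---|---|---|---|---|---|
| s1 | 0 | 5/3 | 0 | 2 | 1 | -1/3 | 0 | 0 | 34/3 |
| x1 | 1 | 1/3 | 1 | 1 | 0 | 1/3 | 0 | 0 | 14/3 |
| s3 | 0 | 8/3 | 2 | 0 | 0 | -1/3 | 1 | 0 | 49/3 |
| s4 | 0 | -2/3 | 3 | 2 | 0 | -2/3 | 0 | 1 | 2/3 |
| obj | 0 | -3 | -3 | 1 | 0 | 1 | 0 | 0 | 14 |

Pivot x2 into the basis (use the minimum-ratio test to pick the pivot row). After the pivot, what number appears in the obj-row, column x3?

-3/4

Ratio test on column x2 — row 1: (34/3)/(5/3) = 34/5; row 2: (14/3)/(1/3) = 14; row 3: (49/3)/(8/3) = 49/8; row 4: entry -2/3 ≤ 0. Minimum is 49/8 at row 3 (s3 leaves); pivot element 8/3.
Divide row 3 by 8/3; eliminate column x2 from the other rows.
obj-row update in column x3: -3 − (-3)·(3/4) = -3/4.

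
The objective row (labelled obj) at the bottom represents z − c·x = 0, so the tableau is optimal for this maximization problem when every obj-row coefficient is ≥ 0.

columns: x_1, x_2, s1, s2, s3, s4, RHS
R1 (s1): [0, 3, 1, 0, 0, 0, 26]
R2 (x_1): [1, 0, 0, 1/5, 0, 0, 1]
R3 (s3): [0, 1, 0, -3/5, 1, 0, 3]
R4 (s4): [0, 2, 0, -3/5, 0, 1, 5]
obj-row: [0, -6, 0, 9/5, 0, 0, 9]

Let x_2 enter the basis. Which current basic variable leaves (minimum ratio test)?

s4

Column x_2 entries and ratios — s1: 26/3 = 26/3; x_1: 0 ≤ 0, skip; s3: 3/1 = 3; s4: 5/2 = 5/2.
Smallest ratio is 5/2 in the row of s4, so s4 leaves.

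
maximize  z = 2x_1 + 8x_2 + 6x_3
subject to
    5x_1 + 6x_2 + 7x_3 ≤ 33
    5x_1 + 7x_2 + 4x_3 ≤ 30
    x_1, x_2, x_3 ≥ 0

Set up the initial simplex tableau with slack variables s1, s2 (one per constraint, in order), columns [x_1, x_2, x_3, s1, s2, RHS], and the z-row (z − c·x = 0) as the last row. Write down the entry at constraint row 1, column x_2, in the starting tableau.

6

Constraint 1 has coefficient 6 on x_2.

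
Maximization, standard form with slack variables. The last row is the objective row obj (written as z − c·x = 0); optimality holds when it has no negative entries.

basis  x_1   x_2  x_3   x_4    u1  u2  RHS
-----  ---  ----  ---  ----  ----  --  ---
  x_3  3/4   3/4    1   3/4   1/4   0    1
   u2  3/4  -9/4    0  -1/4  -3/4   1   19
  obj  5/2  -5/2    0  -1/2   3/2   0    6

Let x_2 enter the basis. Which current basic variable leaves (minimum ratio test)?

x_3

Column x_2 entries and ratios — x_3: 1/(3/4) = 4/3; u2: -9/4 ≤ 0, skip.
Smallest ratio is 4/3 in the row of x_3, so x_3 leaves.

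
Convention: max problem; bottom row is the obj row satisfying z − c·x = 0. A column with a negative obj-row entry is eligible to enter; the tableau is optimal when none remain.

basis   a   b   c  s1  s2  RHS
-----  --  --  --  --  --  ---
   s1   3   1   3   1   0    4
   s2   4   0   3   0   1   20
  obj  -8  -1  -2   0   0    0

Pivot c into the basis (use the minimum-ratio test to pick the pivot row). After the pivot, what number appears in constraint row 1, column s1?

Ratio test on column c — row 1: 4/3 = 4/3; row 2: 20/3 = 20/3. Minimum is 4/3 at row 1 (s1 leaves); pivot element 3.
Divide row 1 by 3; eliminate column c from the other rows.
In the new row 1, the s1 entry is the old entry divided by the pivot: 1/3 = 1/3.

1/3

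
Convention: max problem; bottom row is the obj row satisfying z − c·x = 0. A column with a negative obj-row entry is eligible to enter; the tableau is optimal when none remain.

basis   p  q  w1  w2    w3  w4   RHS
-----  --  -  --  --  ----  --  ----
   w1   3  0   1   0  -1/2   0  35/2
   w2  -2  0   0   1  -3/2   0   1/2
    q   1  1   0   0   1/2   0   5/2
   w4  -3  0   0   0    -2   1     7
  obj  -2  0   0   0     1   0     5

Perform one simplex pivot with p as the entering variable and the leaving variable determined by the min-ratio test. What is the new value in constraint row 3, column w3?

1/2

Ratio test on column p — row 1: (35/2)/3 = 35/6; row 2: entry -2 ≤ 0; row 3: (5/2)/1 = 5/2; row 4: entry -3 ≤ 0. Minimum is 5/2 at row 3 (q leaves); pivot element 1.
Divide row 3 by 1; eliminate column p from the other rows.
In the new row 3, the w3 entry is the old entry divided by the pivot: (1/2)/1 = 1/2.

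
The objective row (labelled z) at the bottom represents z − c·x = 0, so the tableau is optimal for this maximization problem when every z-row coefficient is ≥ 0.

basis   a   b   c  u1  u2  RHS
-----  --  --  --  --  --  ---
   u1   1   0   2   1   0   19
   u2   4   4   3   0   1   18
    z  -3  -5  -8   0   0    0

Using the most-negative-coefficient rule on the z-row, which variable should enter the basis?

Negative z-row entries: a: -3, b: -5, c: -8.
The most negative is -8 in column c, so c enters.

c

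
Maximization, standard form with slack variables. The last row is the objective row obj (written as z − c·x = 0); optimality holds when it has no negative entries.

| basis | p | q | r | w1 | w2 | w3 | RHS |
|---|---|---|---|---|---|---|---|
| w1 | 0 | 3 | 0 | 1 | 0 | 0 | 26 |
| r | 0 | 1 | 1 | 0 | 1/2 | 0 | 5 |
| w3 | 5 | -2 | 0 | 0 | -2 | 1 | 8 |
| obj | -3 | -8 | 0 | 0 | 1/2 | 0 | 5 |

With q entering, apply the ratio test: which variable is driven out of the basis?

r

Column q entries and ratios — w1: 26/3 = 26/3; r: 5/1 = 5; w3: -2 ≤ 0, skip.
Smallest ratio is 5 in the row of r, so r leaves.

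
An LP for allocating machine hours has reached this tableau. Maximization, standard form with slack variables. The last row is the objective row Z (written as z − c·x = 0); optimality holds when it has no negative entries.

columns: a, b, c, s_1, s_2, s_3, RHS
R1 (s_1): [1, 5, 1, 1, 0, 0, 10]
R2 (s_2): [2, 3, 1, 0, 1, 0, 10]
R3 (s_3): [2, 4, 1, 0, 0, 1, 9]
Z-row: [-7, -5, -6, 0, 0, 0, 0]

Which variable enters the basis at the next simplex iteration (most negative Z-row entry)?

a

Negative Z-row entries: a: -7, b: -5, c: -6.
The most negative is -7 in column a, so a enters.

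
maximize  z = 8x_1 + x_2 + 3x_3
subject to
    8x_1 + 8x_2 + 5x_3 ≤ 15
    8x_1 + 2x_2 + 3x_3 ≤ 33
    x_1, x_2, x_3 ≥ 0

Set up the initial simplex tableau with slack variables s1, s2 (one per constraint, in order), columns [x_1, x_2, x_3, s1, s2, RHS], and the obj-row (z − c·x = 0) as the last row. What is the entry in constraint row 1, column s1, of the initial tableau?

Slack s1 belongs to constraint 1; its column is the unit vector e_1, so the entry in row 1 is 1.

1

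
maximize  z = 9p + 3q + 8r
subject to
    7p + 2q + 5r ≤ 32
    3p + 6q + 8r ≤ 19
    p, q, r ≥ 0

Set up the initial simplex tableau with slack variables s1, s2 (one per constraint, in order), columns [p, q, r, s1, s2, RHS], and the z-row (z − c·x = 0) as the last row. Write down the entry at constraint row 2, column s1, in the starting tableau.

0

Slack s1 belongs to constraint 1; its column is the unit vector e_1, so the entry in row 2 is 0.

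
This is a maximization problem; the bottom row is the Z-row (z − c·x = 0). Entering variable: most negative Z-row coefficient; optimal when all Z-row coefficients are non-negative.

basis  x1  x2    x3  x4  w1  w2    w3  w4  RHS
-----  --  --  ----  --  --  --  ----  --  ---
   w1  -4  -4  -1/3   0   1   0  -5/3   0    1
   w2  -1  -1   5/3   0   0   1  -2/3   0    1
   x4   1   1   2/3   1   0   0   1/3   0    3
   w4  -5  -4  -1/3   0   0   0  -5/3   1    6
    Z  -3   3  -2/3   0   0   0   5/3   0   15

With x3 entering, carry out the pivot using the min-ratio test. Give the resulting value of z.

77/5

Ratio test on column x3 — row 1: entry -1/3 ≤ 0; row 2: 1/(5/3) = 3/5; row 3: 3/(2/3) = 9/2; row 4: entry -1/3 ≤ 0. Minimum is 3/5 at row 2 (w2 leaves); pivot element 5/3.
Pivot on row 2; the Z-row RHS becomes 15 − (-2/3)·(3/5) = 77/5.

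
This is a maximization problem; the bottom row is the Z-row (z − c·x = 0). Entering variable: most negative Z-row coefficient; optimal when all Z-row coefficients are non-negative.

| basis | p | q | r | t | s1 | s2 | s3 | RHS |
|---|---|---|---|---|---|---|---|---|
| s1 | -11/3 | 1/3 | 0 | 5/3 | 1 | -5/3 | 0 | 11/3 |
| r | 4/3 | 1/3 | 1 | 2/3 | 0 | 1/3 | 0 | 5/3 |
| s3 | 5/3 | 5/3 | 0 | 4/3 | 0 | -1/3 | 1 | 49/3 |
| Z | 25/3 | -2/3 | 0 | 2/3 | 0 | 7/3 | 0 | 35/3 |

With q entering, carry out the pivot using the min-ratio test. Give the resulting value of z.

15

Ratio test on column q — row 1: (11/3)/(1/3) = 11; row 2: (5/3)/(1/3) = 5; row 3: (49/3)/(5/3) = 49/5. Minimum is 5 at row 2 (r leaves); pivot element 1/3.
Pivot on row 2; the Z-row RHS becomes 35/3 − (-2/3)·5 = 15.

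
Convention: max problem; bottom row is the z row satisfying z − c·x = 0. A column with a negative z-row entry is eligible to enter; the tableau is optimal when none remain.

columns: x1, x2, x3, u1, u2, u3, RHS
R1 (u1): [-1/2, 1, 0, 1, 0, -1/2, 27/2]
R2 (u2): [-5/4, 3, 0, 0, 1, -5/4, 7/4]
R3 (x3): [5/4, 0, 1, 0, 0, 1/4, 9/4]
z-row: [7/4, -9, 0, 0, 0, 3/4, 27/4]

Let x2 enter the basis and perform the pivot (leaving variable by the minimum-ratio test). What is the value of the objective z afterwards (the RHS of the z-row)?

12

Ratio test on column x2 — row 1: (27/2)/1 = 27/2; row 2: (7/4)/3 = 7/12; row 3: entry 0 ≤ 0. Minimum is 7/12 at row 2 (u2 leaves); pivot element 3.
Pivot on row 2; the z-row RHS becomes 27/4 − (-9)·(7/12) = 12.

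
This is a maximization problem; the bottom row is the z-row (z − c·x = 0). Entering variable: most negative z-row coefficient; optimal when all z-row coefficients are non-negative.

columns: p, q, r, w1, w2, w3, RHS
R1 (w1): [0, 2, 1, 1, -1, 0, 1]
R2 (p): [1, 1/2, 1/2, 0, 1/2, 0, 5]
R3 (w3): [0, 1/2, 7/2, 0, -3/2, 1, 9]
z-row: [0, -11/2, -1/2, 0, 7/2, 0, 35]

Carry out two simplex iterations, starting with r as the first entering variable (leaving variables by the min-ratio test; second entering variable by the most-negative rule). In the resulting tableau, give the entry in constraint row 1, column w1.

Ratio test on column r — row 1: 1/1 = 1; row 2: 5/(1/2) = 10; row 3: 9/(7/2) = 18/7. Minimum is 1 at row 1 (w1 leaves); pivot element 1.
Divide row 1 by 1; eliminate column r from the other rows.
Second iteration: most negative z-row entry is -9/2 in column q, so q enters.
Ratio test on column q — row 1: 1/2 = 1/2; row 2: entry -1/2 ≤ 0; row 3: entry -13/2 ≤ 0. Minimum is 1/2 at row 1 (r leaves); pivot element 2.
Divide row 1 by 2; eliminate column q from the other rows.
After both pivots, the entry at constraint row 1, column w1 is 1/2.

1/2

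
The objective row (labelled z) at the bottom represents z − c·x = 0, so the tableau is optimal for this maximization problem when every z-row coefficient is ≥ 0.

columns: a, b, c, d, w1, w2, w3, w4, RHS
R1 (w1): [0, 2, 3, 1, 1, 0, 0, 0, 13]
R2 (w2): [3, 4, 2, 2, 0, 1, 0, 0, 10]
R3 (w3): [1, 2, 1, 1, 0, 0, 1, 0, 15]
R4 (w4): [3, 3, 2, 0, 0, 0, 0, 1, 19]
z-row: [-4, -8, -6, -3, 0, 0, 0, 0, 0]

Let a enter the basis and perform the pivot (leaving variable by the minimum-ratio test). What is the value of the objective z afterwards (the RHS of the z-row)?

Ratio test on column a — row 1: entry 0 ≤ 0; row 2: 10/3 = 10/3; row 3: 15/1 = 15; row 4: 19/3 = 19/3. Minimum is 10/3 at row 2 (w2 leaves); pivot element 3.
Pivot on row 2; the z-row RHS becomes 0 − (-4)·(10/3) = 40/3.

40/3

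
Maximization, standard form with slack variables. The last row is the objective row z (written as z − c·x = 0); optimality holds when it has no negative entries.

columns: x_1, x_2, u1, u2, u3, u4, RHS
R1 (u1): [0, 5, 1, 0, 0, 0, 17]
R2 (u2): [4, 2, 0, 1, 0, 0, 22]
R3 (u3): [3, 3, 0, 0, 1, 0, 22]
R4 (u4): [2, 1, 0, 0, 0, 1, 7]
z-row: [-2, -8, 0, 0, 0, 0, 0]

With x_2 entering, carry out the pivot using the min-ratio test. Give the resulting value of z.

Ratio test on column x_2 — row 1: 17/5 = 17/5; row 2: 22/2 = 11; row 3: 22/3 = 22/3; row 4: 7/1 = 7. Minimum is 17/5 at row 1 (u1 leaves); pivot element 5.
Pivot on row 1; the z-row RHS becomes 0 − (-8)·(17/5) = 136/5.

136/5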